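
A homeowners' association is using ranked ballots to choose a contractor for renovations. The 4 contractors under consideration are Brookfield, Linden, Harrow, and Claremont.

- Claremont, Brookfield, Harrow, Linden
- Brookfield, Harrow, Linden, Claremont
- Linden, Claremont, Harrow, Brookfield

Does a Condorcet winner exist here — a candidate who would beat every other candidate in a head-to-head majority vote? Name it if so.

Head-to-head results (3 voters total):
Brookfield vs Linden: Brookfield wins 2–1.
Brookfield vs Harrow: Brookfield wins 2–1.
Brookfield vs Claremont: Claremont wins 2–1.
Linden vs Harrow: Harrow wins 2–1.
Linden vs Claremont: Linden wins 2–1.
Harrow vs Claremont: Claremont wins 2–1.
No candidate beats all others: Brookfield beats Linden beats Claremont beats Brookfield, a majority cycle.

No Condorcet winner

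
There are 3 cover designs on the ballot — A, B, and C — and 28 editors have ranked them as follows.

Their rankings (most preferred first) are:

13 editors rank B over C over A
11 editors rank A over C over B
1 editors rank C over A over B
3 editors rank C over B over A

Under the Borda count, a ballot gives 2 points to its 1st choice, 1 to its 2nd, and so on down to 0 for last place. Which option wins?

Borda scores:
  A: 13·0 + 11·2 + 1 + 3·0 = 23
  B: 13·2 + 11·0 + 0 + 3·1 = 29
  C: 13·1 + 11·1 + 2 + 3·2 = 32
C has the highest total.

C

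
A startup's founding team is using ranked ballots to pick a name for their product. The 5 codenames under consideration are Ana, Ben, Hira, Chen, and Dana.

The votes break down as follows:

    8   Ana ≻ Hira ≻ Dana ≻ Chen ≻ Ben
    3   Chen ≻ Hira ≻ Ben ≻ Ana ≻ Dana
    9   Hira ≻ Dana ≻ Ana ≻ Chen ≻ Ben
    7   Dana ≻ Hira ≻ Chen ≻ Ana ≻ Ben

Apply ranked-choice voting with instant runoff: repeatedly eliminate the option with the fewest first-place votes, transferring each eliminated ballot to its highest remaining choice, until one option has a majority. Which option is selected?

Hira

Round 1: Hira 9, Ana 8, Dana 7, Chen 3, Ben 0. Ben has the fewest and is eliminated.
Round 2: Hira 9, Ana 8, Dana 7, Chen 3. Chen has the fewest and is eliminated.
Round 3: Hira 12, Ana 8, Dana 7. Dana has the fewest and is eliminated.
Round 4: Hira 19, Ana 8. Hira has a majority.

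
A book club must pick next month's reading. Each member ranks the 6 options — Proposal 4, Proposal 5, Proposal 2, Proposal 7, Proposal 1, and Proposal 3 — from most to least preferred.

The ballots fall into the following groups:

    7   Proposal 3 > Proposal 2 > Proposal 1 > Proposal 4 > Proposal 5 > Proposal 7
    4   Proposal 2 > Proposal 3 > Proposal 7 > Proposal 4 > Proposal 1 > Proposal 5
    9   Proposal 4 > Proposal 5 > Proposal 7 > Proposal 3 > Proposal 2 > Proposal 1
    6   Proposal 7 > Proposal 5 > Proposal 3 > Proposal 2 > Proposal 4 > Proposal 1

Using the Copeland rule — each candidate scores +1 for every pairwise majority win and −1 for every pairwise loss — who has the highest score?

Proposal 5

Pairwise results:
  Proposal 4 vs Proposal 5: Proposal 4 wins 20–6.
  Proposal 4 vs Proposal 2: Proposal 2 wins 17–9.
  Proposal 4 vs Proposal 7: Proposal 4 wins 16–10.
  Proposal 4 vs Proposal 1: Proposal 4 wins 19–7.
  Proposal 4 vs Proposal 3: Proposal 3 wins 17–9.
  Proposal 5 vs Proposal 2: Proposal 5 wins 15–11.
  Proposal 5 vs Proposal 7: Proposal 5 wins 16–10.
  Proposal 5 vs Proposal 1: Proposal 5 wins 15–11.
  Proposal 5 vs Proposal 3: Proposal 5 wins 15–11.
  Proposal 2 vs Proposal 7: Proposal 7 wins 15–11.
  Proposal 2 vs Proposal 1: Proposal 2 wins 26–0.
  Proposal 2 vs Proposal 3: Proposal 3 wins 22–4.
  Proposal 7 vs Proposal 1: Proposal 7 wins 19–7.
  Proposal 7 vs Proposal 3: Proposal 7 wins 15–11.
  Proposal 1 vs Proposal 3: Proposal 3 wins 26–0.
Copeland scores (wins − losses):
  Proposal 4: 3 − 2 = 1
  Proposal 5: 4 − 1 = 3
  Proposal 2: 2 − 3 = -1
  Proposal 7: 3 − 2 = 1
  Proposal 1: 0 − 5 = -5
  Proposal 3: 3 − 2 = 1
Proposal 5 has the best Copeland score.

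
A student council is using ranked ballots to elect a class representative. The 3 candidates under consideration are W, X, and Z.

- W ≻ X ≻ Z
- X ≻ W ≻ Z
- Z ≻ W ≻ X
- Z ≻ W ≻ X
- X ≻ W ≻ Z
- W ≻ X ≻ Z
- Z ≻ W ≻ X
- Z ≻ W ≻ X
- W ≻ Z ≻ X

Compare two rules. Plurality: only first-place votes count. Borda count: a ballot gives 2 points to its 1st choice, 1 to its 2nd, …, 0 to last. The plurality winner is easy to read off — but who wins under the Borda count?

Plurality first-place counts: W 3, X 2, Z 4 → Z.
Borda totals: W 12, X 6, Z 9 → W.

W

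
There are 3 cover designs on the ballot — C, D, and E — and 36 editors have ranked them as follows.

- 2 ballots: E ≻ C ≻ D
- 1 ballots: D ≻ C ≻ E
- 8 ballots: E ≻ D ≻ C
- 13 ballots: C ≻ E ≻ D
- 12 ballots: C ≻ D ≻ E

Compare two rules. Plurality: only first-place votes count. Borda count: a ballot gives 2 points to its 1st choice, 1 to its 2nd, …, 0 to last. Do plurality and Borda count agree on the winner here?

Plurality first-place counts: C 25, D 1, E 10 → C.
Borda totals: C 53, D 22, E 33 → C.
The two rules agree on C.

Yes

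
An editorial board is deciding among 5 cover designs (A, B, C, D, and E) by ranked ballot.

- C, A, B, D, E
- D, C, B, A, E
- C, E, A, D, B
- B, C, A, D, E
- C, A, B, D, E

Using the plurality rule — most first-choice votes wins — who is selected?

First-place vote totals:
  A: 0
  B: 1
  C: 3
  D: 1
  E: 0
C has the most first-place votes.

C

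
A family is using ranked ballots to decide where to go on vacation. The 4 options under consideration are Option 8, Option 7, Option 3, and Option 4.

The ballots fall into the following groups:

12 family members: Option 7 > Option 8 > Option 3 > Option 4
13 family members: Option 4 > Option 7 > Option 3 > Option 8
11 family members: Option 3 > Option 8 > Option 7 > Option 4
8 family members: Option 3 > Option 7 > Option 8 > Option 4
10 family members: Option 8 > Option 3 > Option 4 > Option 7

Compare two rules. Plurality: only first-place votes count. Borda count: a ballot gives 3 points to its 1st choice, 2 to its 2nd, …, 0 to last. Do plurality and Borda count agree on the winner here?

Plurality first-place counts: Option 8 10, Option 7 12, Option 3 19, Option 4 13 → Option 3.
Borda totals: Option 8 84, Option 7 89, Option 3 102, Option 4 49 → Option 3.
The two rules agree on Option 3.

Yes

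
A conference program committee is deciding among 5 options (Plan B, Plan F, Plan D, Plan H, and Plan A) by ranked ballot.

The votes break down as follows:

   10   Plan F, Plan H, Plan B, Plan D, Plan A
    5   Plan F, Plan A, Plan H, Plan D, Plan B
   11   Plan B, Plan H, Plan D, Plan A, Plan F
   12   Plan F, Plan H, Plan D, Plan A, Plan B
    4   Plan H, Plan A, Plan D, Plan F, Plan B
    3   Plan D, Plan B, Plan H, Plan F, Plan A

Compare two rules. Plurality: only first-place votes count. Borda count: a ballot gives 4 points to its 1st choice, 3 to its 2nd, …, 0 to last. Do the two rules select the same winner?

Plurality first-place counts: Plan B 11, Plan F 27, Plan D 3, Plan H 4, Plan A 0 → Plan F.
Borda totals: Plan B 73, Plan F 115, Plan D 81, Plan H 131, Plan A 50 → Plan H.
The two rules disagree: plurality picks Plan F, Borda picks Plan H.

No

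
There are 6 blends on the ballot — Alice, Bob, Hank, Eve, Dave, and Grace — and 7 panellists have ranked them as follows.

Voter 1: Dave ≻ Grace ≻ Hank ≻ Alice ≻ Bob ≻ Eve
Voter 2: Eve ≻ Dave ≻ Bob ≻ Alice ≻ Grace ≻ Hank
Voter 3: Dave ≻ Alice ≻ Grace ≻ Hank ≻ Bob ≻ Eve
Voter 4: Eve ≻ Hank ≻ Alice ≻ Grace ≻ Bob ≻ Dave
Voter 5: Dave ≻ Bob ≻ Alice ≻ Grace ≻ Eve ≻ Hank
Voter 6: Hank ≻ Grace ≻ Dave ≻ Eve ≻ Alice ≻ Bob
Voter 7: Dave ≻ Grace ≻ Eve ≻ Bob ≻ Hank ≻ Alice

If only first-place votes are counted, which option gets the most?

First-place vote totals:
  Alice: 0
  Bob: 0
  Hank: 1
  Eve: 2
  Dave: 4
  Grace: 0
Dave has the most first-place votes.

Dave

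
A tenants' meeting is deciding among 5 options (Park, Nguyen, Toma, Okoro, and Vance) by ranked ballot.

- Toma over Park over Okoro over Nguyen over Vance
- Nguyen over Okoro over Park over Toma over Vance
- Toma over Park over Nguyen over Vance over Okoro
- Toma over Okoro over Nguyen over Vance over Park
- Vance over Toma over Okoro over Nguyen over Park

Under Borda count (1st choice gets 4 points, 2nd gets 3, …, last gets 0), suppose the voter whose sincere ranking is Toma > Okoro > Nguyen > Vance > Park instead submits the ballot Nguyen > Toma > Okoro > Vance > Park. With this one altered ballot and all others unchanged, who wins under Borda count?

Toma

Borda totals with the altered ballot: Park 8, Nguyen 12, Toma 15, Okoro 9, Vance 6.
The winner is unchanged: still Toma.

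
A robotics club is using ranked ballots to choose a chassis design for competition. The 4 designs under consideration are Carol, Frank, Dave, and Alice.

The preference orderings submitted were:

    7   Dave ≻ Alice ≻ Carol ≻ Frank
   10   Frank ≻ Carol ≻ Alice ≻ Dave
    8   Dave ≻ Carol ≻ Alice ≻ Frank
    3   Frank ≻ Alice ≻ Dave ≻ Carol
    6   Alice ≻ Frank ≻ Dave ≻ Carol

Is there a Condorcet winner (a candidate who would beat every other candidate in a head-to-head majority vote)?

Head-to-head results (34 voters total):
Carol vs Frank: Frank wins 19–15.
Carol vs Dave: Dave wins 24–10.
Carol vs Alice: Carol wins 18–16.
Frank vs Dave: Frank wins 19–15.
Frank vs Alice: Alice wins 21–13.
Dave vs Alice: Alice wins 19–15.
No candidate beats all others: Carol beats Alice beats Frank beats Carol, a majority cycle.

No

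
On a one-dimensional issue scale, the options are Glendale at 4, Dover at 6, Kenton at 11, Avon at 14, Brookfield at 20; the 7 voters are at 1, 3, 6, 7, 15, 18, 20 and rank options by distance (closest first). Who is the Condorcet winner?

Dover

With single-peaked preferences on a line, the Condorcet winner is the candidate closest to the median voter.
The median voter (position 7) is closest to Dover at 6.
Check: Dover vs Brookfield — voters closer to Dover: 4 of 7.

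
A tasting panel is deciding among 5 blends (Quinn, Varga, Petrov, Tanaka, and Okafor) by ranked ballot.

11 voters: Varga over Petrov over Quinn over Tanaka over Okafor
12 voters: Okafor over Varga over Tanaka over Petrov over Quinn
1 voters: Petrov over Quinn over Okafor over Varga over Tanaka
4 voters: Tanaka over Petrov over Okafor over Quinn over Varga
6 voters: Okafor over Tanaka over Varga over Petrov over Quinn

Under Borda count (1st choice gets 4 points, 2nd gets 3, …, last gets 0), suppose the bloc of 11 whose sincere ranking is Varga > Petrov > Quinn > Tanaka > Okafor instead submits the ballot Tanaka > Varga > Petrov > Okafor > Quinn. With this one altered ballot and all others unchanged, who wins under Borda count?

Tanaka

Borda totals with the altered ballot: Quinn 7, Varga 82, Petrov 56, Tanaka 102, Okafor 93.
The switch changes the winner from Varga to Tanaka.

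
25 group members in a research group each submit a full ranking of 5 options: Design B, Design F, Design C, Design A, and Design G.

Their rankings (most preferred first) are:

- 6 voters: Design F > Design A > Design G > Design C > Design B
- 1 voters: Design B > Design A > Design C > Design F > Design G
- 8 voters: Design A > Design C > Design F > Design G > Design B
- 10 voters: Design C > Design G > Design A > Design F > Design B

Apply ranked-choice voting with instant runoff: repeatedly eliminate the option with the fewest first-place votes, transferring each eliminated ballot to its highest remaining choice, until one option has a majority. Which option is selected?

Round 1: Design C 10, Design A 8, Design F 6, Design B 1, Design G 0. Design G has the fewest and is eliminated.
Round 2: Design C 10, Design A 8, Design F 6, Design B 1. Design B has the fewest and is eliminated.
Round 3: Design C 10, Design A 9, Design F 6. Design F has the fewest and is eliminated.
Round 4: Design A 15, Design C 10. Design A has a majority.

Design A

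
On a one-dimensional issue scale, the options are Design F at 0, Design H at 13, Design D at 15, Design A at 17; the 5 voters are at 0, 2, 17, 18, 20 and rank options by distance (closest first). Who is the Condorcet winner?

Design A

With single-peaked preferences on a line, the Condorcet winner is the candidate closest to the median voter.
The median voter (position 17) is closest to Design A at 17.
Check: Design A vs Design F — voters closer to Design A: 3 of 5.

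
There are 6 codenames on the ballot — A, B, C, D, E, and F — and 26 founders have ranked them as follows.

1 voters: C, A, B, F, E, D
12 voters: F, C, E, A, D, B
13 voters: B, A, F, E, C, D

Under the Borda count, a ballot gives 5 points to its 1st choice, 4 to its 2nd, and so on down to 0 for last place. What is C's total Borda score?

66

Borda scores:
  A: 4 + 12·2 + 13·4 = 80
  B: 3 + 12·0 + 13·5 = 68
  C: 5 + 12·4 + 13·1 = 66
  D: 0 + 12·1 + 13·0 = 12
  E: 1 + 12·3 + 13·2 = 63
  F: 2 + 12·5 + 13·3 = 101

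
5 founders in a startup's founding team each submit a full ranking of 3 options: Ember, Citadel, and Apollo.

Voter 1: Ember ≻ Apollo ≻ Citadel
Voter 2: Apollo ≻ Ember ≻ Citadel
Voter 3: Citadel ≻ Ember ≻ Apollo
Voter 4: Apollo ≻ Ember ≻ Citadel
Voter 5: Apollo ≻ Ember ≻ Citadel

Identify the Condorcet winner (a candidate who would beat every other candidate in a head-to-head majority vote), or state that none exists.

Head-to-head results (5 voters total):
Ember vs Citadel: Ember wins 4–1.
Ember vs Apollo: Apollo wins 3–2.
Citadel vs Apollo: Apollo wins 4–1.
Apollo beats each rival — Ember (3–2), Citadel (4–1) — so Apollo is the Condorcet winner.

Apollo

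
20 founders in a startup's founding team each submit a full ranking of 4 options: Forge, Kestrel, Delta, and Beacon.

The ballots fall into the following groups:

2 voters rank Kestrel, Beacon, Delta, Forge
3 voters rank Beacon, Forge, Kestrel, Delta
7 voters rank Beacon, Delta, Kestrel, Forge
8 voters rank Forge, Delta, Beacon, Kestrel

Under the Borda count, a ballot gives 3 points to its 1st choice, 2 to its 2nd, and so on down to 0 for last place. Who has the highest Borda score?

Borda scores:
  Forge: 2·0 + 3·2 + 7·0 + 8·3 = 30
  Kestrel: 2·3 + 3·1 + 7·1 + 8·0 = 16
  Delta: 2·1 + 3·0 + 7·2 + 8·2 = 32
  Beacon: 2·2 + 3·3 + 7·3 + 8·1 = 42
Beacon has the highest total.

Beacon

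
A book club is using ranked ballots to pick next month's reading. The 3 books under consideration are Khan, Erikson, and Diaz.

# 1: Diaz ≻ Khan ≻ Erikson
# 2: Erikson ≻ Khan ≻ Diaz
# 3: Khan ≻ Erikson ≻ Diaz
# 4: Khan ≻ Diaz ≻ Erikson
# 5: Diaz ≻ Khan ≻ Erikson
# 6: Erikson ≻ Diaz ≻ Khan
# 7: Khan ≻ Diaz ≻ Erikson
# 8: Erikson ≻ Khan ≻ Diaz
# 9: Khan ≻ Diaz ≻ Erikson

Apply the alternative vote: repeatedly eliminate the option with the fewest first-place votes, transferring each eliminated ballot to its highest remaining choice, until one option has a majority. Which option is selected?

Khan

Round 1: Khan 4, Erikson 3, Diaz 2. Diaz has the fewest and is eliminated.
Round 2: Khan 6, Erikson 3. Khan has a majority.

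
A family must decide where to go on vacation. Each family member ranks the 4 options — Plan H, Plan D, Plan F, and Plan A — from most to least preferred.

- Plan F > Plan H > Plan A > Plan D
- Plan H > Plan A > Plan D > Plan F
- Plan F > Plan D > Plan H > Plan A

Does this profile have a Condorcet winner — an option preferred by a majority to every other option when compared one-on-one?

Yes

Head-to-head results (3 voters total):
Plan H vs Plan D: Plan H wins 2–1.
Plan H vs Plan F: Plan F wins 2–1.
Plan H vs Plan A: Plan H wins 3–0.
Plan D vs Plan F: Plan F wins 2–1.
Plan D vs Plan A: Plan A wins 2–1.
Plan F vs Plan A: Plan F wins 2–1.
Plan F beats each rival — Plan H (2–1), Plan D (2–1), Plan A (2–1) — so Plan F is the Condorcet winner.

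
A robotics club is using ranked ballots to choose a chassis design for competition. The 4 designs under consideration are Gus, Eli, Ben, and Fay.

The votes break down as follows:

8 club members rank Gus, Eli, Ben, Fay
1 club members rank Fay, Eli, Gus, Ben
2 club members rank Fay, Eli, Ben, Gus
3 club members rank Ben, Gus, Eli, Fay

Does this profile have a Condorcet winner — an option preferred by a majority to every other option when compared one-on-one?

Yes

Head-to-head results (14 voters total):
Gus vs Eli: Gus wins 11–3.
Gus vs Ben: Gus wins 9–5.
Gus vs Fay: Gus wins 11–3.
Eli vs Ben: Eli wins 11–3.
Eli vs Fay: Eli wins 11–3.
Ben vs Fay: Ben wins 11–3.
Gus beats each rival — Eli (11–3), Ben (9–5), Fay (11–3) — so Gus is the Condorcet winner.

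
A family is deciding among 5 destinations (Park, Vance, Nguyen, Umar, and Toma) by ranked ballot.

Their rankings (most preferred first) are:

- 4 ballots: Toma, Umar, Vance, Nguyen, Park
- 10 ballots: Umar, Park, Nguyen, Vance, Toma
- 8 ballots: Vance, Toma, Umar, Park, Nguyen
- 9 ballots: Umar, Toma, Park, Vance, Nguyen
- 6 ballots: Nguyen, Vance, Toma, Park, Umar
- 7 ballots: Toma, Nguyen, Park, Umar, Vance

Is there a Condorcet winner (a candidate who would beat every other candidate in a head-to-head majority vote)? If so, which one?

No Condorcet winner

Head-to-head results (44 voters total):
Park vs Vance: Park wins 26–18.
Park vs Nguyen: Park wins 27–17.
Park vs Umar: Umar wins 31–13.
Park vs Toma: Toma wins 34–10.
Vance vs Nguyen: Nguyen wins 23–21.
Vance vs Umar: Umar wins 30–14.
Vance vs Toma: Vance wins 24–20.
Nguyen vs Umar: Umar wins 31–13.
Nguyen vs Toma: Toma wins 28–16.
Umar vs Toma: Toma wins 25–19.
No candidate beats all others: Park beats Vance beats Toma beats Park, a majority cycle.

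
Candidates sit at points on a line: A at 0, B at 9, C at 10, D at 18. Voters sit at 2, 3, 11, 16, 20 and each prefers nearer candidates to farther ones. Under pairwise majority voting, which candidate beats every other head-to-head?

C

With single-peaked preferences on a line, the Condorcet winner is the candidate closest to the median voter.
The median voter (position 11) is closest to C at 10.
Check: C vs D — voters closer to C: 3 of 5.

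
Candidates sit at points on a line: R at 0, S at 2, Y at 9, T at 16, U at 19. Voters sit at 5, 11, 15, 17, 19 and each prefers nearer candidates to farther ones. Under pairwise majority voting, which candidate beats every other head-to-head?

T

With single-peaked preferences on a line, the Condorcet winner is the candidate closest to the median voter.
The median voter (position 15) is closest to T at 16.
Check: T vs U — voters closer to T: 4 of 5.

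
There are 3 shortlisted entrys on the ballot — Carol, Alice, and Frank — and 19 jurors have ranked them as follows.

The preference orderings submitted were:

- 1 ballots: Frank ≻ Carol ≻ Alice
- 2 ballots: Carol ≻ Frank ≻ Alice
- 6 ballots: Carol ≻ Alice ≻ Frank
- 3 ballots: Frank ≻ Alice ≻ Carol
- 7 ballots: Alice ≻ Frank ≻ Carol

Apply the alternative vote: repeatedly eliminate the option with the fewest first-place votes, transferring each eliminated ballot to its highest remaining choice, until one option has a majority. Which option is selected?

Round 1: Carol 8, Alice 7, Frank 4. Frank has the fewest and is eliminated.
Round 2: Alice 10, Carol 9. Alice has a majority.

Alice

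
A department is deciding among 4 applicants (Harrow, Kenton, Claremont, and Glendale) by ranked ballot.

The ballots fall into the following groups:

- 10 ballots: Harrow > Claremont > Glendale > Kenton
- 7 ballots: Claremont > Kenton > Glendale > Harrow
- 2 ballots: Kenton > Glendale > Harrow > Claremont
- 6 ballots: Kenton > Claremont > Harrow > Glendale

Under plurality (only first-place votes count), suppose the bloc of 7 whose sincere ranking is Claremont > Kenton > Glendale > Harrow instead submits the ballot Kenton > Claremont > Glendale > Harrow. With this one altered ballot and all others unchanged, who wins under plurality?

First-place totals with the altered ballot: Harrow 10, Kenton 15, Claremont 0, Glendale 0.
The switch changes the winner from Harrow to Kenton.

Kenton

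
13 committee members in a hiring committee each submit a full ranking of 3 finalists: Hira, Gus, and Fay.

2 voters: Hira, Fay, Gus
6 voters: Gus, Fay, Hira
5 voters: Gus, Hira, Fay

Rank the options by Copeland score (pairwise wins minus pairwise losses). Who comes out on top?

Pairwise results:
  Hira vs Gus: Gus wins 11–2.
  Hira vs Fay: Hira wins 7–6.
  Gus vs Fay: Gus wins 11–2.
Copeland scores (wins − losses):
  Hira: 1 − 1 = 0
  Gus: 2 − 0 = 2
  Fay: 0 − 2 = -2
Gus has the best Copeland score.

Gus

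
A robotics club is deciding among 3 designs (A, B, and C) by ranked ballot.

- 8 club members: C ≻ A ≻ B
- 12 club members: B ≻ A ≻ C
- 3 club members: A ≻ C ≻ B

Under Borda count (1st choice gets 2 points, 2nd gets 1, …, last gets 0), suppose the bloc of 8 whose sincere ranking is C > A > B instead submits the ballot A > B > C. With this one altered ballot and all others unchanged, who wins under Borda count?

Borda totals with the altered ballot: A 34, B 32, C 3.
The winner is unchanged: still A.

A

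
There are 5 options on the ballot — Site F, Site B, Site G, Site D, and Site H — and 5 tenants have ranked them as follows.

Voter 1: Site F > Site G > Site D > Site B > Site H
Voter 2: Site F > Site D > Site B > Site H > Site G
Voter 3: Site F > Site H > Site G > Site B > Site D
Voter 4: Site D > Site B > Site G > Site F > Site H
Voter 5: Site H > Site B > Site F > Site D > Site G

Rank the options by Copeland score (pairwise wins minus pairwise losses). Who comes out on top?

Site F

Pairwise results:
  Site F vs Site B: Site F wins 3–2.
  Site F vs Site G: Site F wins 4–1.
  Site F vs Site D: Site F wins 4–1.
  Site F vs Site H: Site F wins 4–1.
  Site B vs Site G: Site B wins 3–2.
  Site B vs Site D: Site D wins 3–2.
  Site B vs Site H: Site B wins 3–2.
  Site G vs Site D: Site D wins 3–2.
  Site G vs Site H: Site H wins 3–2.
  Site D vs Site H: Site D wins 3–2.
Copeland scores (wins − losses):
  Site F: 4 − 0 = 4
  Site B: 2 − 2 = 0
  Site G: 0 − 4 = -4
  Site D: 3 − 1 = 2
  Site H: 1 − 3 = -2
Site F has the best Copeland score.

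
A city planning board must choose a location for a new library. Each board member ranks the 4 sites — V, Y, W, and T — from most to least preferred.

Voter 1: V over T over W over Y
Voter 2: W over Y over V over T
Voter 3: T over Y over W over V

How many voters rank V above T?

2

Ballots ranking V above T: 2.
Ballots ranking T above V: 1.
So 2 of 3 voters prefer V to T.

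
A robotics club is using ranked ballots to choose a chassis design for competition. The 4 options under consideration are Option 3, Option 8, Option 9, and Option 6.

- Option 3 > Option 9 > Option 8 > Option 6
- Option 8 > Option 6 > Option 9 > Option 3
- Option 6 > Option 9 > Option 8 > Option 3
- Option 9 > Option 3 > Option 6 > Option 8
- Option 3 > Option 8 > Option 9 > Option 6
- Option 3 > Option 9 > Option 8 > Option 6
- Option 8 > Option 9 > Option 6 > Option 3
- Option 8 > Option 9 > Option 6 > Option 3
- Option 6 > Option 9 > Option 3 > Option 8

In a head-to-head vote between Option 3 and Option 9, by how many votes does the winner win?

Ballots ranking Option 3 above Option 9: 3.
Ballots ranking Option 9 above Option 3: 6.
Option 9 wins 6–3, a margin of 3.

3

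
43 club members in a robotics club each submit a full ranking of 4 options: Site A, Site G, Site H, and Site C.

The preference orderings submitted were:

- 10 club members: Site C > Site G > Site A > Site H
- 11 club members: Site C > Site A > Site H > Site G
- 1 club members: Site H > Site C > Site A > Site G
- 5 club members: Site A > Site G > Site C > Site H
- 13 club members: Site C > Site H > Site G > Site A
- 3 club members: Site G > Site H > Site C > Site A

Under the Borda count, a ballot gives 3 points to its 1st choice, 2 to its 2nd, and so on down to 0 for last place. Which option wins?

Site C

Borda scores:
  Site A: 10·1 + 11·2 + 1 + 5·3 + 13·0 + 3·0 = 48
  Site G: 10·2 + 11·0 + 0 + 5·2 + 13·1 + 3·3 = 52
  Site H: 10·0 + 11·1 + 3 + 5·0 + 13·2 + 3·2 = 46
  Site C: 10·3 + 11·3 + 2 + 5·1 + 13·3 + 3·1 = 112
Site C has the highest total.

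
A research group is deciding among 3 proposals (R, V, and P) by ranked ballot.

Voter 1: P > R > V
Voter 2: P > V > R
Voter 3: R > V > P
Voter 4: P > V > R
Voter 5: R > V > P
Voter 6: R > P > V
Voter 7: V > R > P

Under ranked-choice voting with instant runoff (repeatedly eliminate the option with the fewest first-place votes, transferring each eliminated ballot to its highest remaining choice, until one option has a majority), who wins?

R

Round 1: R 3, P 3, V 1. V has the fewest and is eliminated.
Round 2: R 4, P 3. R has a majority.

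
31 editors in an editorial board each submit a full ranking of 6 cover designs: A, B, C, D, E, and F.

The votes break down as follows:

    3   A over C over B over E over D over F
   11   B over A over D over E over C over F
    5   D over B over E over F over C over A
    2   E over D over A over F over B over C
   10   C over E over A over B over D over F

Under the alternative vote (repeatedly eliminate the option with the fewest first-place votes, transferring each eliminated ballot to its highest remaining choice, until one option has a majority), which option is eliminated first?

F

Round 1: B 11, C 10, D 5, A 3, E 2, F 0. F has the fewest and is eliminated.
Round 2: B 11, C 10, D 5, A 3, E 2. E has the fewest and is eliminated.
Round 3: B 11, C 10, D 7, A 3. A has the fewest and is eliminated.
Round 4: C 13, B 11, D 7. D has the fewest and is eliminated.
Round 5: B 18, C 13. B has a majority.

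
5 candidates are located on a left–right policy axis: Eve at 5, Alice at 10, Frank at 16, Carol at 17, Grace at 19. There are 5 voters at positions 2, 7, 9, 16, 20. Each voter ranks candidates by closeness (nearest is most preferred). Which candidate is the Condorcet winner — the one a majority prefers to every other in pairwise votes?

With single-peaked preferences on a line, the Condorcet winner is the candidate closest to the median voter.
The median voter (position 9) is closest to Alice at 10.
Check: Alice vs Grace — voters closer to Alice: 3 of 5.

Alice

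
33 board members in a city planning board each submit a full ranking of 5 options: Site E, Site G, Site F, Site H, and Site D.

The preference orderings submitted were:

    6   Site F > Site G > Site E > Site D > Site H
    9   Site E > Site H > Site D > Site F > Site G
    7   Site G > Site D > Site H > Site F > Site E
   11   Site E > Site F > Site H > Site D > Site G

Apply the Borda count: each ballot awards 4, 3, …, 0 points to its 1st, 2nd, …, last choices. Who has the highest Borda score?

Site E

Borda scores:
  Site E: 6·2 + 9·4 + 7·0 + 11·4 = 92
  Site G: 6·3 + 9·0 + 7·4 + 11·0 = 46
  Site F: 6·4 + 9·1 + 7·1 + 11·3 = 73
  Site H: 6·0 + 9·3 + 7·2 + 11·2 = 63
  Site D: 6·1 + 9·2 + 7·3 + 11·1 = 56
Site E has the highest total.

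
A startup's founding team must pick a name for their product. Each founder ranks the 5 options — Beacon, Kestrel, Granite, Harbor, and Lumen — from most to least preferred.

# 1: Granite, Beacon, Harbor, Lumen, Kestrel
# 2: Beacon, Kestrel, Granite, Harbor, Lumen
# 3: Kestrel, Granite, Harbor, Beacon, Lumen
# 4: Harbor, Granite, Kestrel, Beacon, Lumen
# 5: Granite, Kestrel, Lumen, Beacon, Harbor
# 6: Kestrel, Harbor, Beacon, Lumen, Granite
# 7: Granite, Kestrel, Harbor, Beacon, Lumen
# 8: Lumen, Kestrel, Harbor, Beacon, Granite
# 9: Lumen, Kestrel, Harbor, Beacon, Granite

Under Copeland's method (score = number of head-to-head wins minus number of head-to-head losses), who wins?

Kestrel

Pairwise results:
  Beacon vs Kestrel: Kestrel wins 7–2.
  Beacon vs Granite: Granite wins 5–4.
  Beacon vs Harbor: Harbor wins 6–3.
  Beacon vs Lumen: Beacon wins 6–3.
  Kestrel vs Granite: Kestrel wins 5–4.
  Kestrel vs Harbor: Kestrel wins 7–2.
  Kestrel vs Lumen: Kestrel wins 6–3.
  Granite vs Harbor: Granite wins 5–4.
  Granite vs Lumen: Granite wins 6–3.
  Harbor vs Lumen: Harbor wins 6–3.
Copeland scores (wins − losses):
  Beacon: 1 − 3 = -2
  Kestrel: 4 − 0 = 4
  Granite: 3 − 1 = 2
  Harbor: 2 − 2 = 0
  Lumen: 0 − 4 = -4
Kestrel has the best Copeland score.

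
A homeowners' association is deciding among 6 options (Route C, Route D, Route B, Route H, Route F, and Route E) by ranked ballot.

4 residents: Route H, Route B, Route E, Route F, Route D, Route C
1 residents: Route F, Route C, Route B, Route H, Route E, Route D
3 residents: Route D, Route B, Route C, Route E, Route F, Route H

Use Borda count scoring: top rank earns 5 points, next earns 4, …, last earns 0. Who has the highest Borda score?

Borda scores:
  Route C: 4·0 + 4 + 3·3 = 13
  Route D: 4·1 + 0 + 3·5 = 19
  Route B: 4·4 + 3 + 3·4 = 31
  Route H: 4·5 + 2 + 3·0 = 22
  Route F: 4·2 + 5 + 3·1 = 16
  Route E: 4·3 + 1 + 3·2 = 19
Route B has the highest total.

Route B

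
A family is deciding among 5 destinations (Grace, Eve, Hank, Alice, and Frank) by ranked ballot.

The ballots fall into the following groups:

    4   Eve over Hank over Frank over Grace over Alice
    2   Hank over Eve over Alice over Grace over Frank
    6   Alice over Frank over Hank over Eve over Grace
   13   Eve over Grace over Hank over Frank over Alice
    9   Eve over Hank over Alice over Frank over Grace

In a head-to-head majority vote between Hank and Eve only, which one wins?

Eve

Ballots ranking Hank above Eve: 2+6 = 8.
Ballots ranking Eve above Hank: 4+13+9 = 26.
Eve wins the head-to-head, 26–8.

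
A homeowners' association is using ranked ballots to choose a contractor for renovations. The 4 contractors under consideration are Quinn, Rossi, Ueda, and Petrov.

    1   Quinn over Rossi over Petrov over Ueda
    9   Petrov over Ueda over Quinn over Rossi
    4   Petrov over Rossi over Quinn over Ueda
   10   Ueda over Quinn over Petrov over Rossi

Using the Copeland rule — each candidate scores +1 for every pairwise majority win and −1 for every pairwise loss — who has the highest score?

Pairwise results:
  Quinn vs Rossi: Quinn wins 20–4.
  Quinn vs Ueda: Ueda wins 19–5.
  Quinn vs Petrov: Petrov wins 13–11.
  Rossi vs Ueda: Ueda wins 19–5.
  Rossi vs Petrov: Petrov wins 23–1.
  Ueda vs Petrov: Petrov wins 14–10.
Copeland scores (wins − losses):
  Quinn: 1 − 2 = -1
  Rossi: 0 − 3 = -3
  Ueda: 2 − 1 = 1
  Petrov: 3 − 0 = 3
Petrov has the best Copeland score.

Petrov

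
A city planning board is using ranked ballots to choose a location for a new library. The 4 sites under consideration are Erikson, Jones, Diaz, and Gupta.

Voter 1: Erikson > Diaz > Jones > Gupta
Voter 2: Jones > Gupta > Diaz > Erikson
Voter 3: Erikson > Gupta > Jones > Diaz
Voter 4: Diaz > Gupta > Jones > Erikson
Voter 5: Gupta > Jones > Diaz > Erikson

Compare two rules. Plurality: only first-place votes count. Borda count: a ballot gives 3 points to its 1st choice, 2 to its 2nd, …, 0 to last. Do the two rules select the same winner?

No

Plurality first-place counts: Erikson 2, Jones 1, Diaz 1, Gupta 1 → Erikson.
Borda totals: Erikson 6, Jones 8, Diaz 7, Gupta 9 → Gupta.
The two rules disagree: plurality picks Erikson, Borda picks Gupta.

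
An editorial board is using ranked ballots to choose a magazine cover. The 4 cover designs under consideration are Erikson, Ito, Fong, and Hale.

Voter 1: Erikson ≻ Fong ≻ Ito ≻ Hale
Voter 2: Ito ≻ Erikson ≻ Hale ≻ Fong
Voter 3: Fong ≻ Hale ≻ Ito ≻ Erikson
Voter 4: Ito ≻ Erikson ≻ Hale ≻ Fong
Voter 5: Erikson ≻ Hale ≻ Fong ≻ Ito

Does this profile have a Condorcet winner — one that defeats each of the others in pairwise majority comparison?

No

Head-to-head results (5 voters total):
Erikson vs Ito: Ito wins 3–2.
Erikson vs Fong: Erikson wins 4–1.
Erikson vs Hale: Erikson wins 4–1.
Ito vs Fong: Fong wins 3–2.
Ito vs Hale: Ito wins 3–2.
Fong vs Hale: Hale wins 3–2.
No candidate beats all others: Erikson beats Fong beats Ito beats Erikson, a majority cycle.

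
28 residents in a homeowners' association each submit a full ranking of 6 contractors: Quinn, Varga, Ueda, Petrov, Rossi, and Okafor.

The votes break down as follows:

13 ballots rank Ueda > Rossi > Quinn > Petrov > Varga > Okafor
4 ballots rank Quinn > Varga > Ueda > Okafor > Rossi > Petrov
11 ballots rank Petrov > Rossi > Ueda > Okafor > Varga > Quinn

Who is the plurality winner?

First-place vote totals:
  Quinn: 4
  Varga: 0
  Ueda: 13
  Petrov: 11
  Rossi: 0
  Okafor: 0
Ueda has the most first-place votes.

Ueda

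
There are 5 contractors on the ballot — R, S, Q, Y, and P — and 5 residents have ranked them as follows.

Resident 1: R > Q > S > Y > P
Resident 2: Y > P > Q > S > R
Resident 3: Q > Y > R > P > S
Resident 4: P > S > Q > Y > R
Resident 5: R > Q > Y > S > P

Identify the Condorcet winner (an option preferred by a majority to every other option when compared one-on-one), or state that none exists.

Q

Head-to-head results (5 voters total):
R vs S: R wins 3–2.
R vs Q: Q wins 3–2.
R vs Y: Y wins 3–2.
R vs P: R wins 3–2.
S vs Q: Q wins 4–1.
S vs Y: Y wins 3–2.
S vs P: P wins 3–2.
Q vs Y: Q wins 4–1.
Q vs P: Q wins 3–2.
Y vs P: Y wins 4–1.
Q beats each rival — R (3–2), S (4–1), Y (4–1), P (3–2) — so Q is the Condorcet winner.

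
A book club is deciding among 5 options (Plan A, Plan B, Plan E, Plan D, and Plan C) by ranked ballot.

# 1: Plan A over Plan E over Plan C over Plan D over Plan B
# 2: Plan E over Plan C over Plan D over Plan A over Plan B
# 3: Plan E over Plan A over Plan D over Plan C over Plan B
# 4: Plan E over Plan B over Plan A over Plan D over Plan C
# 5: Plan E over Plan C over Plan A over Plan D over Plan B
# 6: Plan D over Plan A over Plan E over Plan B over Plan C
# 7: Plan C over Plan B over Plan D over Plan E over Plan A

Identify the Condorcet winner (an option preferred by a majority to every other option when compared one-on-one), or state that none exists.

Plan E

Head-to-head results (7 voters total):
Plan A vs Plan B: Plan A wins 5–2.
Plan A vs Plan E: Plan E wins 5–2.
Plan A vs Plan D: Plan A wins 4–3.
Plan A vs Plan C: Plan A wins 4–3.
Plan B vs Plan E: Plan E wins 6–1.
Plan B vs Plan D: Plan D wins 5–2.
Plan B vs Plan C: Plan C wins 5–2.
Plan E vs Plan D: Plan E wins 5–2.
Plan E vs Plan C: Plan E wins 6–1.
Plan D vs Plan C: Plan C wins 4–3.
Plan E beats each rival — Plan A (5–2), Plan B (6–1), Plan D (5–2), Plan C (6–1) — so Plan E is the Condorcet winner.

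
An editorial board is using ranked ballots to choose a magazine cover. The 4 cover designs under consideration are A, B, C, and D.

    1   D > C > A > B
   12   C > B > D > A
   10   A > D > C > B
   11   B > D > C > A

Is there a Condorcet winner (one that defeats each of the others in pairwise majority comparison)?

Head-to-head results (34 voters total):
A vs B: B wins 23–11.
A vs C: C wins 24–10.
A vs D: D wins 24–10.
B vs C: C wins 23–11.
B vs D: B wins 23–11.
C vs D: D wins 22–12.
No candidate beats all others: B beats D beats C beats B, a majority cycle.

No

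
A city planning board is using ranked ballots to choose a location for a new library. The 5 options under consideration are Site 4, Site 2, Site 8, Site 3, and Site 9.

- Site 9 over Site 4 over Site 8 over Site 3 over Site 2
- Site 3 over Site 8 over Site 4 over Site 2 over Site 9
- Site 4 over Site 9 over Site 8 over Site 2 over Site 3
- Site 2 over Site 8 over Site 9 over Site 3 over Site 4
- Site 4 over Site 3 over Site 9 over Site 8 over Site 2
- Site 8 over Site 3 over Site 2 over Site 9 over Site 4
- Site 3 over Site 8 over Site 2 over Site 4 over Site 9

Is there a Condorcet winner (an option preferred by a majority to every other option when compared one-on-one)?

Head-to-head results (7 voters total):
Site 4 vs Site 2: Site 4 wins 4–3.
Site 4 vs Site 8: Site 8 wins 4–3.
Site 4 vs Site 3: Site 3 wins 4–3.
Site 4 vs Site 9: Site 4 wins 4–3.
Site 2 vs Site 8: Site 8 wins 6–1.
Site 2 vs Site 3: Site 3 wins 5–2.
Site 2 vs Site 9: Site 2 wins 4–3.
Site 8 vs Site 3: Site 8 wins 4–3.
Site 8 vs Site 9: Site 8 wins 4–3.
Site 3 vs Site 9: Site 3 wins 4–3.
Site 8 beats each rival — Site 4 (4–3), Site 2 (6–1), Site 3 (4–3), Site 9 (4–3) — so Site 8 is the Condorcet winner.

Yes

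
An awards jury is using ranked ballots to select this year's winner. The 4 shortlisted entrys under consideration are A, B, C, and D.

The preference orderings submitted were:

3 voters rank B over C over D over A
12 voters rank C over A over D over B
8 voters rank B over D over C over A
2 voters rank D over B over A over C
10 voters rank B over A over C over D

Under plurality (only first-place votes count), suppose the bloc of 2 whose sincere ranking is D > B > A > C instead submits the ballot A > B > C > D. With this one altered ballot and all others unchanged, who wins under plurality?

First-place totals with the altered ballot: A 2, B 21, C 12, D 0.
The winner is unchanged: still B.

B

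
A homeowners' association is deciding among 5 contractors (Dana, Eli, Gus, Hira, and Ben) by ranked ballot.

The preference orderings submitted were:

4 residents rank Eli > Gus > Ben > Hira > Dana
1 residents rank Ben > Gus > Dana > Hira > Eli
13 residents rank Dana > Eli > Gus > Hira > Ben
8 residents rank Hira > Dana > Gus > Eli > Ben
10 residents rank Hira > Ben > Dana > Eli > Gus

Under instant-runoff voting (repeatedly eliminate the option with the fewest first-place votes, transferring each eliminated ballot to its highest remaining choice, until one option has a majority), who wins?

Round 1: Hira 18, Dana 13, Eli 4, Ben 1, Gus 0. Gus has the fewest and is eliminated.
Round 2: Hira 18, Dana 13, Eli 4, Ben 1. Ben has the fewest and is eliminated.
Round 3: Hira 18, Dana 14, Eli 4. Eli has the fewest and is eliminated.
Round 4: Hira 22, Dana 14. Hira has a majority.

Hira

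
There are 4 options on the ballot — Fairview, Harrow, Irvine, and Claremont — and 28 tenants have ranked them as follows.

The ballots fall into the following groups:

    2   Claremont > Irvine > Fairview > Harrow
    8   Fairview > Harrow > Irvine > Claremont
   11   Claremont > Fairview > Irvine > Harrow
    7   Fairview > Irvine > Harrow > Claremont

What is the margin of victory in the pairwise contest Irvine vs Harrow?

Ballots ranking Irvine above Harrow: 2+11+7 = 20.
Ballots ranking Harrow above Irvine: 8.
Irvine wins 20–8, a margin of 12.

12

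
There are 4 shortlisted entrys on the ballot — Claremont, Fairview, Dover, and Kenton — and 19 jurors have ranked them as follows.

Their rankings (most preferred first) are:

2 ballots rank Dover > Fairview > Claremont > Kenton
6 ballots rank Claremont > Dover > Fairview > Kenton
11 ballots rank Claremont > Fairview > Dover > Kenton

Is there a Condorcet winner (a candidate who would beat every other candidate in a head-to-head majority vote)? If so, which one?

Head-to-head results (19 voters total):
Claremont vs Fairview: Claremont wins 17–2.
Claremont vs Dover: Claremont wins 17–2.
Claremont vs Kenton: Claremont wins 19–0.
Fairview vs Dover: Fairview wins 11–8.
Fairview vs Kenton: Fairview wins 19–0.
Dover vs Kenton: Dover wins 19–0.
Claremont beats each rival — Fairview (17–2), Dover (17–2), Kenton (19–0) — so Claremont is the Condorcet winner.

Claremont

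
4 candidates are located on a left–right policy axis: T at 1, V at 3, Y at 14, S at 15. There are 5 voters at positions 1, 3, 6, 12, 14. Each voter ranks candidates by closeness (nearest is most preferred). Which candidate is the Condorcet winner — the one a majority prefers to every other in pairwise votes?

V

With single-peaked preferences on a line, the Condorcet winner is the candidate closest to the median voter.
The median voter (position 6) is closest to V at 3.
Check: V vs S — voters closer to V: 3 of 5.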